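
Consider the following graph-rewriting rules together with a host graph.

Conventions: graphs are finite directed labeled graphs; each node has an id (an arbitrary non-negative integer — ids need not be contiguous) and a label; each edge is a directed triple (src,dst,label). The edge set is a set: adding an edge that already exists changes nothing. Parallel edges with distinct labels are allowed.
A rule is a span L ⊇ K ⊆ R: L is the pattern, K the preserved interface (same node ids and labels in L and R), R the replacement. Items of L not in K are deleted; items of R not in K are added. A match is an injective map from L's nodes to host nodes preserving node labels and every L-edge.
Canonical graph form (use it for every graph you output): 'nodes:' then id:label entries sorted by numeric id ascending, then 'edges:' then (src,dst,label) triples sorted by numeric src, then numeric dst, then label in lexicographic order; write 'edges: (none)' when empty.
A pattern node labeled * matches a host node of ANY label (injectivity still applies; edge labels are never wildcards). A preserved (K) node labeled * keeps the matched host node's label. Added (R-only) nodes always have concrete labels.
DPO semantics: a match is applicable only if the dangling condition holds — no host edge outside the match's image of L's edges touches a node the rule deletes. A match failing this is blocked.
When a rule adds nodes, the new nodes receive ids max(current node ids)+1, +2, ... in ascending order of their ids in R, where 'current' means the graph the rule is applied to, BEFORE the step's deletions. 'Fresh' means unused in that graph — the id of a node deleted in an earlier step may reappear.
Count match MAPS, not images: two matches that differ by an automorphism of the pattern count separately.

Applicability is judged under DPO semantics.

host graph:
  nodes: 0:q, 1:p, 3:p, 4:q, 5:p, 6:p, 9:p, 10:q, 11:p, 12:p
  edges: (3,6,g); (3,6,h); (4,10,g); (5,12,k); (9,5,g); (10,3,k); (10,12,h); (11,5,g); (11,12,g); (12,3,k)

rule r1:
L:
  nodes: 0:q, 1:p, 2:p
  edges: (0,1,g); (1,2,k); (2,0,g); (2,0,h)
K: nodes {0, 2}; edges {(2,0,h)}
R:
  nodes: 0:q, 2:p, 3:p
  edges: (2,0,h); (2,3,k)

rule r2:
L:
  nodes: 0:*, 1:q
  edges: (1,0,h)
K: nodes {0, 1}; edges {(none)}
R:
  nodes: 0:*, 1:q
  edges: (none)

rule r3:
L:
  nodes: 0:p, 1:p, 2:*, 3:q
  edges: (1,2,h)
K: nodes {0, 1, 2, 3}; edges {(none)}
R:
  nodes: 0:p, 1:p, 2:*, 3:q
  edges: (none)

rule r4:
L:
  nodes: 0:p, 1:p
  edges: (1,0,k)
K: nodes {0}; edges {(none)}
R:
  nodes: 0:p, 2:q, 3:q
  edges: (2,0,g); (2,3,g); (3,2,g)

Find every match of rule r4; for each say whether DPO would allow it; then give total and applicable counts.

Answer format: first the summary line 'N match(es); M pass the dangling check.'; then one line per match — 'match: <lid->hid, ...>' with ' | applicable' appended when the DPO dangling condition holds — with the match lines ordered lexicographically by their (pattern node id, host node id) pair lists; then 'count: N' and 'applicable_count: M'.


2 match(es); 0 pass the dangling check.
match: 0->3, 1->12
match: 0->12, 1->5
count: 2
applicable_count: 0


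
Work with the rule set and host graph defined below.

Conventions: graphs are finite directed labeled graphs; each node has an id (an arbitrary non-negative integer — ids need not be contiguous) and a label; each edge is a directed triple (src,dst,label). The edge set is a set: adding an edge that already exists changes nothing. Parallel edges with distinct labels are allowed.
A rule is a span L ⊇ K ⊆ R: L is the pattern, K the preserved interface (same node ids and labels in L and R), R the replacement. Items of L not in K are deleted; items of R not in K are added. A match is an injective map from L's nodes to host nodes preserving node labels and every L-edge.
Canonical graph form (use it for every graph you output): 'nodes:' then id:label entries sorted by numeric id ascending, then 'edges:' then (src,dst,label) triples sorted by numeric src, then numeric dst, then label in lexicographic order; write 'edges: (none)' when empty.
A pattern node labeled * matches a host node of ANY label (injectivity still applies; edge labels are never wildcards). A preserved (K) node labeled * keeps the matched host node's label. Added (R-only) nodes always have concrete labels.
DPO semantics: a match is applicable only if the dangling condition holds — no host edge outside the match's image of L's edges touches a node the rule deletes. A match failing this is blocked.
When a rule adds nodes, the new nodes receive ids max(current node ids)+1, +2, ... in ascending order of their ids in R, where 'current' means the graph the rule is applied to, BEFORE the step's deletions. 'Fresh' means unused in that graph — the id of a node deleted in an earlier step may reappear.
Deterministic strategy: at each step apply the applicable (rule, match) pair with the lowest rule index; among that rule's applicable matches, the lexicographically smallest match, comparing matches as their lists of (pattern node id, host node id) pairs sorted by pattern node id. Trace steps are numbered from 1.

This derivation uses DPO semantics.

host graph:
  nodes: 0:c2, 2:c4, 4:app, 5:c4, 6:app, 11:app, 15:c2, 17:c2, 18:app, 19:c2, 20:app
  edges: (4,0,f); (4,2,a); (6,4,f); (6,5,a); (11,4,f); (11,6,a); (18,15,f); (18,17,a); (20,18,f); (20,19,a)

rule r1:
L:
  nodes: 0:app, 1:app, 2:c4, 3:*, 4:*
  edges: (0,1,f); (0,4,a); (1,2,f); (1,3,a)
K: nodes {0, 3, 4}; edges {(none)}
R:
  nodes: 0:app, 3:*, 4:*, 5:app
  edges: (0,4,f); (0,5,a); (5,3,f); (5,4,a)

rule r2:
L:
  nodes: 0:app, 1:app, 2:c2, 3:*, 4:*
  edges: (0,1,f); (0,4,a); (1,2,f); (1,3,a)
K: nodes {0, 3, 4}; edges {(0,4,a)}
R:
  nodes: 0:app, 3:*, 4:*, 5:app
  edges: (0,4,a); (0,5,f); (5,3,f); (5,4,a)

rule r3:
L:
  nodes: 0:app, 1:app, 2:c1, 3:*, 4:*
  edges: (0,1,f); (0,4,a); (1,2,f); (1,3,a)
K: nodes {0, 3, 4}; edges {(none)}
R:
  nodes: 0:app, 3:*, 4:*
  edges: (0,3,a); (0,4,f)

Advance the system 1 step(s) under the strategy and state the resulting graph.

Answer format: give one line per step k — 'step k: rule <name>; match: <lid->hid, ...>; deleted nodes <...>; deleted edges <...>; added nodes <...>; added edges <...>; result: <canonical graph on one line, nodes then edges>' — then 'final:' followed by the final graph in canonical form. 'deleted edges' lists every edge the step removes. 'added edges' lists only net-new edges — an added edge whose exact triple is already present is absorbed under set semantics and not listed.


step 1: rule r2; match: 0->20, 1->18, 2->15, 3->17, 4->19; deleted nodes 15, 18; deleted edges (18,15,f); (18,17,a); (20,18,f); added nodes 21; added edges (20,21,f); (21,17,f); (21,19,a); result: nodes: 0:c2, 2:c4, 4:app, 5:c4, 6:app, 11:app, 17:c2, 19:c2, 20:app, 21:app edges: (4,0,f); (4,2,a); (6,4,f); (6,5,a); (11,4,f); (11,6,a); (20,19,a); (20,21,f); (21,17,f); (21,19,a)
final:
nodes: 0:c2, 2:c4, 4:app, 5:c4, 6:app, 11:app, 17:c2, 19:c2, 20:app, 21:app
edges: (4,0,f); (4,2,a); (6,4,f); (6,5,a); (11,4,f); (11,6,a); (20,19,a); (20,21,f); (21,17,f); (21,19,a)


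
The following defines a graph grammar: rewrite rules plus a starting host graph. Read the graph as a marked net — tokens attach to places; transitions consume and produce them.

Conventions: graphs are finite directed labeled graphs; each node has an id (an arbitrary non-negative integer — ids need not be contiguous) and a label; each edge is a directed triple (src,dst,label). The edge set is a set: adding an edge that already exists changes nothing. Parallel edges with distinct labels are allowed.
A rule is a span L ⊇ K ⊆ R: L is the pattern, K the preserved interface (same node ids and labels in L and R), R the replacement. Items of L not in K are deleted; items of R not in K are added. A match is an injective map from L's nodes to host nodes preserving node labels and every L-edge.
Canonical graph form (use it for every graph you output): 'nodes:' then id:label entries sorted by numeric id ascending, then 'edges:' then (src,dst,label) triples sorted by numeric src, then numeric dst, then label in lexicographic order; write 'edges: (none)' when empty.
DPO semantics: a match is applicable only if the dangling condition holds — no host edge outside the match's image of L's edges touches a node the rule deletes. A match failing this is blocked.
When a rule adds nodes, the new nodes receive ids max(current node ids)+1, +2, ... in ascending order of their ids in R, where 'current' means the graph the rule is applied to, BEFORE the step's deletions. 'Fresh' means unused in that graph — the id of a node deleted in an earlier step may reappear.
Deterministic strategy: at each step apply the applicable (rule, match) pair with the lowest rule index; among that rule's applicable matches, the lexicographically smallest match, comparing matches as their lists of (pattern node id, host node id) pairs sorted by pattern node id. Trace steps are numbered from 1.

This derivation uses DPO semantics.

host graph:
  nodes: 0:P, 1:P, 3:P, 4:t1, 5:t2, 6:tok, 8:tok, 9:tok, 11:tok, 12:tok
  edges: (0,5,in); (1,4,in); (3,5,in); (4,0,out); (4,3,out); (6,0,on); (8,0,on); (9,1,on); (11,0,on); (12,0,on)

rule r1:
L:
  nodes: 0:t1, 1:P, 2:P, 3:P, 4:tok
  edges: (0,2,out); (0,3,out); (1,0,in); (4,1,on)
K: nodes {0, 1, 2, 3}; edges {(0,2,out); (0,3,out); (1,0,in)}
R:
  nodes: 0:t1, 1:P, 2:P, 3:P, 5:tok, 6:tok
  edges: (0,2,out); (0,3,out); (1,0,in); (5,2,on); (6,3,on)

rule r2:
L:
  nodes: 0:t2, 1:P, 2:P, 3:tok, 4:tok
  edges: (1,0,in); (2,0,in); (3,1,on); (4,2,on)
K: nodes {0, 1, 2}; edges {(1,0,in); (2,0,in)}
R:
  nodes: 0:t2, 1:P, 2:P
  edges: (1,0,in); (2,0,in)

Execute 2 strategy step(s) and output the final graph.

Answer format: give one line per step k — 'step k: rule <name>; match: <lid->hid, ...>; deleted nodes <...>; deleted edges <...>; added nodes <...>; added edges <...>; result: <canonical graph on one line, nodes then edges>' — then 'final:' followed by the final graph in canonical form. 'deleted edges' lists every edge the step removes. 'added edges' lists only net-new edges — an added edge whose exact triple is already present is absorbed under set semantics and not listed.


step 1: rule r1; match: 0->4, 1->1, 2->0, 3->3, 4->9; deleted nodes 9; deleted edges (9,1,on); added nodes 13, 14; added edges (13,0,on); (14,3,on); result: nodes: 0:P, 1:P, 3:P, 4:t1, 5:t2, 6:tok, 8:tok, 11:tok, 12:tok, 13:tok, 14:tok edges: (0,5,in); (1,4,in); (3,5,in); (4,0,out); (4,3,out); (6,0,on); (8,0,on); (11,0,on); (12,0,on); (13,0,on); (14,3,on)
step 2: rule r2; match: 0->5, 1->0, 2->3, 3->6, 4->14; deleted nodes 6, 14; deleted edges (6,0,on); (14,3,on); added nodes (none); added edges (none); result: nodes: 0:P, 1:P, 3:P, 4:t1, 5:t2, 8:tok, 11:tok, 12:tok, 13:tok edges: (0,5,in); (1,4,in); (3,5,in); (4,0,out); (4,3,out); (8,0,on); (11,0,on); (12,0,on); (13,0,on)
final:
nodes: 0:P, 1:P, 3:P, 4:t1, 5:t2, 8:tok, 11:tok, 12:tok, 13:tok
edges: (0,5,in); (1,4,in); (3,5,in); (4,0,out); (4,3,out); (8,0,on); (11,0,on); (12,0,on); (13,0,on)


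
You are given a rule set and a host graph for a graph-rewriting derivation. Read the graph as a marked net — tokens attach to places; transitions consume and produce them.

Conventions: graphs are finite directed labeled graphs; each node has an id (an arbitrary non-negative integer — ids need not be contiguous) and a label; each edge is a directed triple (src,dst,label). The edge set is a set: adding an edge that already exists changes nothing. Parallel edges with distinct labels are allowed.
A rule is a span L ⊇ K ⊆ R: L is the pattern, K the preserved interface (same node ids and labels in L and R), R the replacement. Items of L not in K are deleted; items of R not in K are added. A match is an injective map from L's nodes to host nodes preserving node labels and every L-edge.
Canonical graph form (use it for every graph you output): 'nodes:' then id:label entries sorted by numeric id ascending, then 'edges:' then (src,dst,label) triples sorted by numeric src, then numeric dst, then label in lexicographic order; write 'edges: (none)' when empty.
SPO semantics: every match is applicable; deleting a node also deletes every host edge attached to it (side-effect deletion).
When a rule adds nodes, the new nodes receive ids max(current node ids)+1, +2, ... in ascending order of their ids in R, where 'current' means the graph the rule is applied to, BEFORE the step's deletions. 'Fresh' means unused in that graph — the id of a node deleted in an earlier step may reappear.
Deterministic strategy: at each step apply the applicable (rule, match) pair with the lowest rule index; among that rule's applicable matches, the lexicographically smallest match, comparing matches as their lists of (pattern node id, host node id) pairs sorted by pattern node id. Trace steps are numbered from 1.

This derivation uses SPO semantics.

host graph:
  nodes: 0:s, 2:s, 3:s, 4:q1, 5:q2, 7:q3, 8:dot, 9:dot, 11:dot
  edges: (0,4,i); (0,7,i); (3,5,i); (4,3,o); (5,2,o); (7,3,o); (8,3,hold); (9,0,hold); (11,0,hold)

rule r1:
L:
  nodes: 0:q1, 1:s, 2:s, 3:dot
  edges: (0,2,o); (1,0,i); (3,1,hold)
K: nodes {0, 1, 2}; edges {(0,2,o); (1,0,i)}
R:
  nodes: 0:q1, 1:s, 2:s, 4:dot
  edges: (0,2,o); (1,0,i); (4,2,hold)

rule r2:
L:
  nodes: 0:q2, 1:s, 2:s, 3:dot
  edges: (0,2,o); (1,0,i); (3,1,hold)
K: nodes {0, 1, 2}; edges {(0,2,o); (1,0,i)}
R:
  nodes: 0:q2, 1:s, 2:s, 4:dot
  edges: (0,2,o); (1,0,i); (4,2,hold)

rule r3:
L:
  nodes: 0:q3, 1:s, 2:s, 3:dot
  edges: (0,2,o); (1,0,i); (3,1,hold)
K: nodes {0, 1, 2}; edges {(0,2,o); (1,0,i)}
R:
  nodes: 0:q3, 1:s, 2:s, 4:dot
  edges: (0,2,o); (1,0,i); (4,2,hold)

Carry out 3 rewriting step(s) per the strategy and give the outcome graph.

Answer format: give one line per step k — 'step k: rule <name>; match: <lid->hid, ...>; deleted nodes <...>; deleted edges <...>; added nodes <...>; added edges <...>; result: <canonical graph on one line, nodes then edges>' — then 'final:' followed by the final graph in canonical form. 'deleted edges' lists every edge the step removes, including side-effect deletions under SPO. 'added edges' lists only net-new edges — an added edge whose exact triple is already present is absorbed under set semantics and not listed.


step 1: rule r1; match: 0->4, 1->0, 2->3, 3->9; deleted nodes 9; deleted edges (9,0,hold); added nodes 12; added edges (12,3,hold); result: nodes: 0:s, 2:s, 3:s, 4:q1, 5:q2, 7:q3, 8:dot, 11:dot, 12:dot edges: (0,4,i); (0,7,i); (3,5,i); (4,3,o); (5,2,o); (7,3,o); (8,3,hold); (11,0,hold); (12,3,hold)
step 2: rule r1; match: 0->4, 1->0, 2->3, 3->11; deleted nodes 11; deleted edges (11,0,hold); added nodes 13; added edges (13,3,hold); result: nodes: 0:s, 2:s, 3:s, 4:q1, 5:q2, 7:q3, 8:dot, 12:dot, 13:dot edges: (0,4,i); (0,7,i); (3,5,i); (4,3,o); (5,2,o); (7,3,o); (8,3,hold); (12,3,hold); (13,3,hold)
step 3: rule r2; match: 0->5, 1->3, 2->2, 3->8; deleted nodes 8; deleted edges (8,3,hold); added nodes 14; added edges (14,2,hold); result: nodes: 0:s, 2:s, 3:s, 4:q1, 5:q2, 7:q3, 12:dot, 13:dot, 14:dot edges: (0,4,i); (0,7,i); (3,5,i); (4,3,o); (5,2,o); (7,3,o); (12,3,hold); (13,3,hold); (14,2,hold)
final:
nodes: 0:s, 2:s, 3:s, 4:q1, 5:q2, 7:q3, 12:dot, 13:dot, 14:dot
edges: (0,4,i); (0,7,i); (3,5,i); (4,3,o); (5,2,o); (7,3,o); (12,3,hold); (13,3,hold); (14,2,hold)


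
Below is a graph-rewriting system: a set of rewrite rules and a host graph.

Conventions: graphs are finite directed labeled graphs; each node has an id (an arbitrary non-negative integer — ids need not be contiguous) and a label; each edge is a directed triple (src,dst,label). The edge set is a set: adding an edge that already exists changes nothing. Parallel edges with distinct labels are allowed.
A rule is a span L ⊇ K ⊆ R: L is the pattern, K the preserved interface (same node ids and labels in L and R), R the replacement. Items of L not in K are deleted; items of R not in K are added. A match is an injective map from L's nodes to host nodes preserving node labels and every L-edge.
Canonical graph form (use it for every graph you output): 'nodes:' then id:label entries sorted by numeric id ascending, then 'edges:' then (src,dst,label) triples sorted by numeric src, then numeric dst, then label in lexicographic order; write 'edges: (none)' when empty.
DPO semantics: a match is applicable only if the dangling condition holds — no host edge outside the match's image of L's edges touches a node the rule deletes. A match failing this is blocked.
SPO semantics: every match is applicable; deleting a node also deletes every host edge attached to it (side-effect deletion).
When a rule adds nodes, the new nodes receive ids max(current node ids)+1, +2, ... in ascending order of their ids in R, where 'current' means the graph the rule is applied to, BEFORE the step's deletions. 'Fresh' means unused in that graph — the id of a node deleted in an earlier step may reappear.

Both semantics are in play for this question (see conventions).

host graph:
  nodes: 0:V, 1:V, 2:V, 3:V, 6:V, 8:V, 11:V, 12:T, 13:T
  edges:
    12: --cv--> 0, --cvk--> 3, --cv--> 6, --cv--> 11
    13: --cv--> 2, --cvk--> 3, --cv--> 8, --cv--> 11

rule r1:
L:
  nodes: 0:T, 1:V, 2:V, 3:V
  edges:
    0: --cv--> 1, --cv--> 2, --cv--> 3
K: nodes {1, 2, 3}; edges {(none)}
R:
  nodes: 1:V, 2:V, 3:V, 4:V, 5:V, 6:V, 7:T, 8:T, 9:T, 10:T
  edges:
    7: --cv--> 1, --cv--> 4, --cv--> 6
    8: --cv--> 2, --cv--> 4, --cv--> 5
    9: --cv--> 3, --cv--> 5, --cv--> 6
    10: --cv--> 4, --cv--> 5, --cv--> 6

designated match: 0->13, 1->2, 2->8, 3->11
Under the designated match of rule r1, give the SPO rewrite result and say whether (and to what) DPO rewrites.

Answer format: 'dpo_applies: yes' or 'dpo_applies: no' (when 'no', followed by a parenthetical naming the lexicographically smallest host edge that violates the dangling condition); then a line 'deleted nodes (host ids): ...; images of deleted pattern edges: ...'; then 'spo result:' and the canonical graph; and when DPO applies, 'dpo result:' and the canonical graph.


dpo_applies: no
(the rule deletes node 13, which keeps host edge (13,3,cvk) outside the match image — the dangling condition fails, DPO blocks; SPO proceeds and side-deletes such edges)
deleted nodes (host ids): 13; images of deleted pattern edges: (13,2,cv); (13,8,cv); (13,11,cv)
spo result:
nodes: 0:V, 1:V, 2:V, 3:V, 6:V, 8:V, 11:V, 12:T, 14:V, 15:V, 16:V, 17:T, 18:T, 19:T, 20:T
edges: (12,0,cv); (12,3,cvk); (12,6,cv); (12,11,cv); (17,2,cv); (17,14,cv); (17,16,cv); (18,8,cv); (18,14,cv); (18,15,cv); (19,11,cv); (19,15,cv); (19,16,cv); (20,14,cv); (20,15,cv); (20,16,cv)


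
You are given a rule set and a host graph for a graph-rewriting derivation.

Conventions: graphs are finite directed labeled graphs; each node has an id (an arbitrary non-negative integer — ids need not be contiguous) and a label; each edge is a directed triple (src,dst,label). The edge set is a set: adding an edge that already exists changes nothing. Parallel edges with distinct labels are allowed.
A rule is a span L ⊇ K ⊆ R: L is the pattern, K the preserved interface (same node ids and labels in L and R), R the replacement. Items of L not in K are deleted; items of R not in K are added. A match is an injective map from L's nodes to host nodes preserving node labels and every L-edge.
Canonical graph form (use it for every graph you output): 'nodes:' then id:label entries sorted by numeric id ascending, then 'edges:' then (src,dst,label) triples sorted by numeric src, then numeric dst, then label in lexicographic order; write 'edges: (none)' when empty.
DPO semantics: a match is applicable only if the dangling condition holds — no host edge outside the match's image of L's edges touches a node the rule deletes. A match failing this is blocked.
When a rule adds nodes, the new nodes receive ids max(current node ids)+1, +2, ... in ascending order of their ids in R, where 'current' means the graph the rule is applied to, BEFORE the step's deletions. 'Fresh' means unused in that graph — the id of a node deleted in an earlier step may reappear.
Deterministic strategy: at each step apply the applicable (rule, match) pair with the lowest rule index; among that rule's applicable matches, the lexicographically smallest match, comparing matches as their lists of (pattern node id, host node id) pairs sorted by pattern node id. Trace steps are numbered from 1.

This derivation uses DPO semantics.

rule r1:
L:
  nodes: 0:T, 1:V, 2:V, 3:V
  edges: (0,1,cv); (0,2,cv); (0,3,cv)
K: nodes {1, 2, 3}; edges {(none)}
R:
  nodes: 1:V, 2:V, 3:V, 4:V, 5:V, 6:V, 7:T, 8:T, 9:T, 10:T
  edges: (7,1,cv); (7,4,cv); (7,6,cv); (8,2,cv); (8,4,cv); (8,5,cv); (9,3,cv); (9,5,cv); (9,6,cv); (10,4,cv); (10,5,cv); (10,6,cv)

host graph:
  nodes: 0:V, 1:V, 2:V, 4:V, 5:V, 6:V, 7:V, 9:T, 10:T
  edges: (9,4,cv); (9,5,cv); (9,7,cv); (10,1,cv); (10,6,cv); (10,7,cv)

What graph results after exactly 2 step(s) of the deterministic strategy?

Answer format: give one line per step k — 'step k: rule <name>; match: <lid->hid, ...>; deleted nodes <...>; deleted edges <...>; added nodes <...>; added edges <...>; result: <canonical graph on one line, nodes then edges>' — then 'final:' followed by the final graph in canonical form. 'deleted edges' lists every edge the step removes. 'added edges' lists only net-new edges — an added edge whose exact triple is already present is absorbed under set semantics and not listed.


step 1: rule r1; match: 0->9, 1->4, 2->5, 3->7; deleted nodes 9; deleted edges (9,4,cv); (9,5,cv); (9,7,cv); added nodes 11, 12, 13, 14, 15, 16, 17; added edges (14,4,cv); (14,11,cv); (14,13,cv); (15,5,cv); (15,11,cv); (15,12,cv); (16,7,cv); (16,12,cv); (16,13,cv); (17,11,cv); (17,12,cv); (17,13,cv); result: nodes: 0:V, 1:V, 2:V, 4:V, 5:V, 6:V, 7:V, 10:T, 11:V, 12:V, 13:V, 14:T, 15:T, 16:T, 17:T edges: (10,1,cv); (10,6,cv); (10,7,cv); (14,4,cv); (14,11,cv); (14,13,cv); (15,5,cv); (15,11,cv); (15,12,cv); (16,7,cv); (16,12,cv); (16,13,cv); (17,11,cv); (17,12,cv); (17,13,cv)
step 2: rule r1; match: 0->10, 1->1, 2->6, 3->7; deleted nodes 10; deleted edges (10,1,cv); (10,6,cv); (10,7,cv); added nodes 18, 19, 20, 21, 22, 23, 24; added edges (21,1,cv); (21,18,cv); (21,20,cv); (22,6,cv); (22,18,cv); (22,19,cv); (23,7,cv); (23,19,cv); (23,20,cv); (24,18,cv); (24,19,cv); (24,20,cv); result: nodes: 0:V, 1:V, 2:V, 4:V, 5:V, 6:V, 7:V, 11:V, 12:V, 13:V, 14:T, 15:T, 16:T, 17:T, 18:V, 19:V, 20:V, 21:T, 22:T, 23:T, 24:T edges: (14,4,cv); (14,11,cv); (14,13,cv); (15,5,cv); (15,11,cv); (15,12,cv); (16,7,cv); (16,12,cv); (16,13,cv); (17,11,cv); (17,12,cv); (17,13,cv); (21,1,cv); (21,18,cv); (21,20,cv); (22,6,cv); (22,18,cv); (22,19,cv); (23,7,cv); (23,19,cv); (23,20,cv); (24,18,cv); (24,19,cv); (24,20,cv)
final:
nodes: 0:V, 1:V, 2:V, 4:V, 5:V, 6:V, 7:V, 11:V, 12:V, 13:V, 14:T, 15:T, 16:T, 17:T, 18:V, 19:V, 20:V, 21:T, 22:T, 23:T, 24:T
edges: (14,4,cv); (14,11,cv); (14,13,cv); (15,5,cv); (15,11,cv); (15,12,cv); (16,7,cv); (16,12,cv); (16,13,cv); (17,11,cv); (17,12,cv); (17,13,cv); (21,1,cv); (21,18,cv); (21,20,cv); (22,6,cv); (22,18,cv); (22,19,cv); (23,7,cv); (23,19,cv); (23,20,cv); (24,18,cv); (24,19,cv); (24,20,cv)


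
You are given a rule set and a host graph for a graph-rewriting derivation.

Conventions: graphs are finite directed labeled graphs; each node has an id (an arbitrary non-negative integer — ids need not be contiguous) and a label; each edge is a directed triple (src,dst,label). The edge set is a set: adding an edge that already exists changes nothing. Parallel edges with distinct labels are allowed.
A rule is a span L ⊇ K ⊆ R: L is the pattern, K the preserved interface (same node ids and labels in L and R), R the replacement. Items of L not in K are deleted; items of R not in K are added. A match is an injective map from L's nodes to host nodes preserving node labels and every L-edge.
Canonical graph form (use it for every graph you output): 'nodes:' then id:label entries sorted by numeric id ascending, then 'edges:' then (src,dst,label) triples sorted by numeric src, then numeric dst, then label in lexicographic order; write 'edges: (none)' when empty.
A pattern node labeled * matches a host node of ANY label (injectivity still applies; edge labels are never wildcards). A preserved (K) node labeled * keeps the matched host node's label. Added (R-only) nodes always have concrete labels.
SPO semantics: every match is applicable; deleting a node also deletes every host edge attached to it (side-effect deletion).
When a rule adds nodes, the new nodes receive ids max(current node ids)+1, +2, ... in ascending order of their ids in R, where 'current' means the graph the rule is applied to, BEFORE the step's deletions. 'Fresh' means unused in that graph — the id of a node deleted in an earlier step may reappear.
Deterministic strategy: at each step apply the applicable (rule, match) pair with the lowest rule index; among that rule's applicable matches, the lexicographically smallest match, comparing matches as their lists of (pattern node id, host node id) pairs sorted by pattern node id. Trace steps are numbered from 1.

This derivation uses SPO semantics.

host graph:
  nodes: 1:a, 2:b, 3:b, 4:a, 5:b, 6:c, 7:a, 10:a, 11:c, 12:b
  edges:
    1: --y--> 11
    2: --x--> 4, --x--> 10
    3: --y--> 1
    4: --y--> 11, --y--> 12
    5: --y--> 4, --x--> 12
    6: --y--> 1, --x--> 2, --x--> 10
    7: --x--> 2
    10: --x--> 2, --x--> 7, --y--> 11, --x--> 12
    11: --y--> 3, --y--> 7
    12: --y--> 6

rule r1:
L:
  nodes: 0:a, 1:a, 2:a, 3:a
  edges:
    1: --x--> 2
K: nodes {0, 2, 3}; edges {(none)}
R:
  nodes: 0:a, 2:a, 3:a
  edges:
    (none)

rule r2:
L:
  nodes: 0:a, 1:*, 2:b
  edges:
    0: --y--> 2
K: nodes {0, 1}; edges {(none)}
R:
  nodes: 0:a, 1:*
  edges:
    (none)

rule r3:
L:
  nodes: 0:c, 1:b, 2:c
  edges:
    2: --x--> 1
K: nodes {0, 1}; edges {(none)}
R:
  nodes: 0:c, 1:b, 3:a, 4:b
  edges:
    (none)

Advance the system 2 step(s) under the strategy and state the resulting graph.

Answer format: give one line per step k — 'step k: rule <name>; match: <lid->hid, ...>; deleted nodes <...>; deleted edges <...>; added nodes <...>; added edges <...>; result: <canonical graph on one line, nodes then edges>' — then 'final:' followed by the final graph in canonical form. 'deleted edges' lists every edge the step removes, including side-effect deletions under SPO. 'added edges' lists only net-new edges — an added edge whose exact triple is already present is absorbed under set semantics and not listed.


step 1: rule r1; match: 0->1, 1->10, 2->7, 3->4; deleted nodes 10; deleted edges (2,10,x); (6,10,x); (10,2,x); (10,7,x); (10,11,y); (10,12,x); added nodes (none); added edges (none); result: nodes: 1:a, 2:b, 3:b, 4:a, 5:b, 6:c, 7:a, 11:c, 12:b edges: (1,11,y); (2,4,x); (3,1,y); (4,11,y); (4,12,y); (5,4,y); (5,12,x); (6,1,y); (6,2,x); (7,2,x); (11,3,y); (11,7,y); (12,6,y)
step 2: rule r2; match: 0->4, 1->1, 2->12; deleted nodes 12; deleted edges (4,12,y); (5,12,x); (12,6,y); added nodes (none); added edges (none); result: nodes: 1:a, 2:b, 3:b, 4:a, 5:b, 6:c, 7:a, 11:c edges: (1,11,y); (2,4,x); (3,1,y); (4,11,y); (5,4,y); (6,1,y); (6,2,x); (7,2,x); (11,3,y); (11,7,y)
final:
nodes: 1:a, 2:b, 3:b, 4:a, 5:b, 6:c, 7:a, 11:c
edges: (1,11,y); (2,4,x); (3,1,y); (4,11,y); (5,4,y); (6,1,y); (6,2,x); (7,2,x); (11,3,y); (11,7,y)


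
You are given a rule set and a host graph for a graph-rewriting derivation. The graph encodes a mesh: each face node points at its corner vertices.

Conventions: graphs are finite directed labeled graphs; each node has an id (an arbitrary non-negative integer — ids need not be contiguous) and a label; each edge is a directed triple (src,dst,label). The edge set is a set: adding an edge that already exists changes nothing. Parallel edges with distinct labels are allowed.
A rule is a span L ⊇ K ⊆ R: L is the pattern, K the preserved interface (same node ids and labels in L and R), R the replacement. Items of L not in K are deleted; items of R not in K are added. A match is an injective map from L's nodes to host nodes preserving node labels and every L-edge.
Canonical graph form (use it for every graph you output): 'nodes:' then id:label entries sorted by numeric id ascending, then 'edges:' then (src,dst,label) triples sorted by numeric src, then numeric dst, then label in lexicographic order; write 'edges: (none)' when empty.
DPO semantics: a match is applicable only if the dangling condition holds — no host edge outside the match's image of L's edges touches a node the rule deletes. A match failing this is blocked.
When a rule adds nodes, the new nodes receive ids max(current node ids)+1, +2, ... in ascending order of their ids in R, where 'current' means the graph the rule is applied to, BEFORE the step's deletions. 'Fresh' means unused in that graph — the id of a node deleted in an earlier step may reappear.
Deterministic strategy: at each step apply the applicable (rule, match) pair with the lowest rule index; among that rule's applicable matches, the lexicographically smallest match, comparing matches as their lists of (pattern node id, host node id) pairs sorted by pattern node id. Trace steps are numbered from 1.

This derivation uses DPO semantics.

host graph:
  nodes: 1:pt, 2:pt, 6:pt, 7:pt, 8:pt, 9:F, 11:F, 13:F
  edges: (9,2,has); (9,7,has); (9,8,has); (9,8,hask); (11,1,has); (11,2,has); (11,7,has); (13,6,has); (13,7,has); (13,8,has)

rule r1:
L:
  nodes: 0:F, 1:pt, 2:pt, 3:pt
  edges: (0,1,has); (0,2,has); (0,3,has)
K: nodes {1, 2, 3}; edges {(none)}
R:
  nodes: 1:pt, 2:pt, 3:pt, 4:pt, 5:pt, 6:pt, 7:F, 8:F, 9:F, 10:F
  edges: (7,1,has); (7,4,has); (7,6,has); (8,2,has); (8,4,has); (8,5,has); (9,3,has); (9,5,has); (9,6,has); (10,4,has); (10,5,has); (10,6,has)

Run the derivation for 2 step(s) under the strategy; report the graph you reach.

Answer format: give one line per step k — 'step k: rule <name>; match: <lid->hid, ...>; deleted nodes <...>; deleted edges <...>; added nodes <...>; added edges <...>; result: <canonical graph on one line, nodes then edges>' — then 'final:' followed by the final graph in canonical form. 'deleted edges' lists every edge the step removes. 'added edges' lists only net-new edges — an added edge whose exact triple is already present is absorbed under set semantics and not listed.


step 1: rule r1; match: 0->11, 1->1, 2->2, 3->7; deleted nodes 11; deleted edges (11,1,has); (11,2,has); (11,7,has); added nodes 14, 15, 16, 17, 18, 19, 20; added edges (17,1,has); (17,14,has); (17,16,has); (18,2,has); (18,14,has); (18,15,has); (19,7,has); (19,15,has); (19,16,has); (20,14,has); (20,15,has); (20,16,has); result: nodes: 1:pt, 2:pt, 6:pt, 7:pt, 8:pt, 9:F, 13:F, 14:pt, 15:pt, 16:pt, 17:F, 18:F, 19:F, 20:F edges: (9,2,has); (9,7,has); (9,8,has); (9,8,hask); (13,6,has); (13,7,has); (13,8,has); (17,1,has); (17,14,has); (17,16,has); (18,2,has); (18,14,has); (18,15,has); (19,7,has); (19,15,has); (19,16,has); (20,14,has); (20,15,has); (20,16,has)
step 2: rule r1; match: 0->13, 1->6, 2->7, 3->8; deleted nodes 13; deleted edges (13,6,has); (13,7,has); (13,8,has); added nodes 21, 22, 23, 24, 25, 26, 27; added edges (24,6,has); (24,21,has); (24,23,has); (25,7,has); (25,21,has); (25,22,has); (26,8,has); (26,22,has); (26,23,has); (27,21,has); (27,22,has); (27,23,has); result: nodes: 1:pt, 2:pt, 6:pt, 7:pt, 8:pt, 9:F, 14:pt, 15:pt, 16:pt, 17:F, 18:F, 19:F, 20:F, 21:pt, 22:pt, 23:pt, 24:F, 25:F, 26:F, 27:F edges: (9,2,has); (9,7,has); (9,8,has); (9,8,hask); (17,1,has); (17,14,has); (17,16,has); (18,2,has); (18,14,has); (18,15,has); (19,7,has); (19,15,has); (19,16,has); (20,14,has); (20,15,has); (20,16,has); (24,6,has); (24,21,has); (24,23,has); (25,7,has); (25,21,has); (25,22,has); (26,8,has); (26,22,has); (26,23,has); (27,21,has); (27,22,has); (27,23,has)
final:
nodes: 1:pt, 2:pt, 6:pt, 7:pt, 8:pt, 9:F, 14:pt, 15:pt, 16:pt, 17:F, 18:F, 19:F, 20:F, 21:pt, 22:pt, 23:pt, 24:F, 25:F, 26:F, 27:F
edges: (9,2,has); (9,7,has); (9,8,has); (9,8,hask); (17,1,has); (17,14,has); (17,16,has); (18,2,has); (18,14,has); (18,15,has); (19,7,has); (19,15,has); (19,16,has); (20,14,has); (20,15,has); (20,16,has); (24,6,has); (24,21,has); (24,23,has); (25,7,has); (25,21,has); (25,22,has); (26,8,has); (26,22,has); (26,23,has); (27,21,has); (27,22,has); (27,23,has)


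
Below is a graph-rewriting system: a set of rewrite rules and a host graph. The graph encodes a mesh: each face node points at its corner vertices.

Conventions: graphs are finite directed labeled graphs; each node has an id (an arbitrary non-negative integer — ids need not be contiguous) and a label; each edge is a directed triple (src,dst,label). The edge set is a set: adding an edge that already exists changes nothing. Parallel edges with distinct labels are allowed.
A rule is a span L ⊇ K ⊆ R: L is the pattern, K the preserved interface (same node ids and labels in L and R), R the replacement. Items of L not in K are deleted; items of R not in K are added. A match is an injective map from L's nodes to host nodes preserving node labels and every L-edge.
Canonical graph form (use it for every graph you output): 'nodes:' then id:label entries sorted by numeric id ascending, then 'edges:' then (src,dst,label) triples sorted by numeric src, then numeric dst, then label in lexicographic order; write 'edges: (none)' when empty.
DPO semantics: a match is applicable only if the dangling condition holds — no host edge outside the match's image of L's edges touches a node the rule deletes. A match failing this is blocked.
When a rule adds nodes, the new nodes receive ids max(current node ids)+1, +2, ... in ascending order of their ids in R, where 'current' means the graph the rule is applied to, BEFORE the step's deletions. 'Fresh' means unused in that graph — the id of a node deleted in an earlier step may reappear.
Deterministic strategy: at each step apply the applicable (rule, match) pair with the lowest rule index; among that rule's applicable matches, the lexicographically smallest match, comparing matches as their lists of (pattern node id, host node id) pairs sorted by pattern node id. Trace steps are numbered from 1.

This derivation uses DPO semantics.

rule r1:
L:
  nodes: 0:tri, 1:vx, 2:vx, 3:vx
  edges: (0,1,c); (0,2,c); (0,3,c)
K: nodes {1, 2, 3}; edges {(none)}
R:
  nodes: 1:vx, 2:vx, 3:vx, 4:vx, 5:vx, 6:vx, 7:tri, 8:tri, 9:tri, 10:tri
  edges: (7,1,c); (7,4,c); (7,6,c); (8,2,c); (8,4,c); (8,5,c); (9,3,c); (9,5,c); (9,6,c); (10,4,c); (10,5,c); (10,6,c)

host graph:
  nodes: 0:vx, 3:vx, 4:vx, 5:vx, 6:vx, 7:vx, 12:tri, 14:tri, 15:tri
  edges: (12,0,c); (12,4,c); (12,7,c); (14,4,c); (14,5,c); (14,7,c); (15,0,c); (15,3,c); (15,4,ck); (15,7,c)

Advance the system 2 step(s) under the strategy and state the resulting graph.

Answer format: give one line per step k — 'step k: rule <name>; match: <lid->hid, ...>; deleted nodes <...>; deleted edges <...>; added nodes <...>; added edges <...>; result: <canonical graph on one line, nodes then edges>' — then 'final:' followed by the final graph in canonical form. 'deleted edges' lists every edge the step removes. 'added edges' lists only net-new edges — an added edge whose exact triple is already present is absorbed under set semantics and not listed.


step 1: rule r1; match: 0->12, 1->0, 2->4, 3->7; deleted nodes 12; deleted edges (12,0,c); (12,4,c); (12,7,c); added nodes 16, 17, 18, 19, 20, 21, 22; added edges (19,0,c); (19,16,c); (19,18,c); (20,4,c); (20,16,c); (20,17,c); (21,7,c); (21,17,c); (21,18,c); (22,16,c); (22,17,c); (22,18,c); result: nodes: 0:vx, 3:vx, 4:vx, 5:vx, 6:vx, 7:vx, 14:tri, 15:tri, 16:vx, 17:vx, 18:vx, 19:tri, 20:tri, 21:tri, 22:tri edges: (14,4,c); (14,5,c); (14,7,c); (15,0,c); (15,3,c); (15,4,ck); (15,7,c); (19,0,c); (19,16,c); (19,18,c); (20,4,c); (20,16,c); (20,17,c); (21,7,c); (21,17,c); (21,18,c); (22,16,c); (22,17,c); (22,18,c)
step 2: rule r1; match: 0->14, 1->4, 2->5, 3->7; deleted nodes 14; deleted edges (14,4,c); (14,5,c); (14,7,c); added nodes 23, 24, 25, 26, 27, 28, 29; added edges (26,4,c); (26,23,c); (26,25,c); (27,5,c); (27,23,c); (27,24,c); (28,7,c); (28,24,c); (28,25,c); (29,23,c); (29,24,c); (29,25,c); result: nodes: 0:vx, 3:vx, 4:vx, 5:vx, 6:vx, 7:vx, 15:tri, 16:vx, 17:vx, 18:vx, 19:tri, 20:tri, 21:tri, 22:tri, 23:vx, 24:vx, 25:vx, 26:tri, 27:tri, 28:tri, 29:tri edges: (15,0,c); (15,3,c); (15,4,ck); (15,7,c); (19,0,c); (19,16,c); (19,18,c); (20,4,c); (20,16,c); (20,17,c); (21,7,c); (21,17,c); (21,18,c); (22,16,c); (22,17,c); (22,18,c); (26,4,c); (26,23,c); (26,25,c); (27,5,c); (27,23,c); (27,24,c); (28,7,c); (28,24,c); (28,25,c); (29,23,c); (29,24,c); (29,25,c)
final:
nodes: 0:vx, 3:vx, 4:vx, 5:vx, 6:vx, 7:vx, 15:tri, 16:vx, 17:vx, 18:vx, 19:tri, 20:tri, 21:tri, 22:tri, 23:vx, 24:vx, 25:vx, 26:tri, 27:tri, 28:tri, 29:tri
edges: (15,0,c); (15,3,c); (15,4,ck); (15,7,c); (19,0,c); (19,16,c); (19,18,c); (20,4,c); (20,16,c); (20,17,c); (21,7,c); (21,17,c); (21,18,c); (22,16,c); (22,17,c); (22,18,c); (26,4,c); (26,23,c); (26,25,c); (27,5,c); (27,23,c); (27,24,c); (28,7,c); (28,24,c); (28,25,c); (29,23,c); (29,24,c); (29,25,c)


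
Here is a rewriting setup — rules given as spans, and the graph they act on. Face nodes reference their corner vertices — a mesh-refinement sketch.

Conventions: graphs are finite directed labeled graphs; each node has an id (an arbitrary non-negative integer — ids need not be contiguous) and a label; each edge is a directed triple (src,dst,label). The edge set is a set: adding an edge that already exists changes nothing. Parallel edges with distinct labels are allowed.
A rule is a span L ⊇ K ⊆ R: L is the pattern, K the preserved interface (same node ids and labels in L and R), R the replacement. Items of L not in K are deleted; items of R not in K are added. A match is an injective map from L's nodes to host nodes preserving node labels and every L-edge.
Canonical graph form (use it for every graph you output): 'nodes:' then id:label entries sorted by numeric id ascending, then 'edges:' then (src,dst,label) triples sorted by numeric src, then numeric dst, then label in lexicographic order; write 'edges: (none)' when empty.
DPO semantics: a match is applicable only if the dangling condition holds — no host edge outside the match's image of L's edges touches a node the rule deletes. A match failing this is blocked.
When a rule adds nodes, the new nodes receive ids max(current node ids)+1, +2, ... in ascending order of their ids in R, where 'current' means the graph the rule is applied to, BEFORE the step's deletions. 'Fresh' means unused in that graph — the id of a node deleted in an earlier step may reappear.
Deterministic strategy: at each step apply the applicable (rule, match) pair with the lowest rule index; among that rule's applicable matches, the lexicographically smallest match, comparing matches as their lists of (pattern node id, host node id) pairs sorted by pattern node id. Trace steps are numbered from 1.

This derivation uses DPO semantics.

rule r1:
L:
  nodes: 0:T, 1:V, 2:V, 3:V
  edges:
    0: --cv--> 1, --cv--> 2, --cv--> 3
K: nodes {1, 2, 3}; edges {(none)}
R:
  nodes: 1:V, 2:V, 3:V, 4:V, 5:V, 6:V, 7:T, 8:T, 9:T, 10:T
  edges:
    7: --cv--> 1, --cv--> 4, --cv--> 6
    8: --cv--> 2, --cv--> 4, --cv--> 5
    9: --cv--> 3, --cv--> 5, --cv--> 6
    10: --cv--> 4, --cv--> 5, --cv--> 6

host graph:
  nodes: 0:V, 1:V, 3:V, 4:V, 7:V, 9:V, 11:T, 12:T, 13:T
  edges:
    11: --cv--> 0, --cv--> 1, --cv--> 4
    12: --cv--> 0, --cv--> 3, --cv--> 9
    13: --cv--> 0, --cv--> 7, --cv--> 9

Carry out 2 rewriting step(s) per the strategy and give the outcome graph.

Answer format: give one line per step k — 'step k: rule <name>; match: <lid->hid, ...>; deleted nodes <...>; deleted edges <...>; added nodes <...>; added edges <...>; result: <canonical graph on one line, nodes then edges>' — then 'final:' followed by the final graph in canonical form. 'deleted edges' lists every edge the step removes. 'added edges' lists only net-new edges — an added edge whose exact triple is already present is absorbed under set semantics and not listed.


step 1: rule r1; match: 0->11, 1->0, 2->1, 3->4; deleted nodes 11; deleted edges (11,0,cv); (11,1,cv); (11,4,cv); added nodes 14, 15, 16, 17, 18, 19, 20; added edges (17,0,cv); (17,14,cv); (17,16,cv); (18,1,cv); (18,14,cv); (18,15,cv); (19,4,cv); (19,15,cv); (19,16,cv); (20,14,cv); (20,15,cv); (20,16,cv); result: nodes: 0:V, 1:V, 3:V, 4:V, 7:V, 9:V, 12:T, 13:T, 14:V, 15:V, 16:V, 17:T, 18:T, 19:T, 20:T edges: (12,0,cv); (12,3,cv); (12,9,cv); (13,0,cv); (13,7,cv); (13,9,cv); (17,0,cv); (17,14,cv); (17,16,cv); (18,1,cv); (18,14,cv); (18,15,cv); (19,4,cv); (19,15,cv); (19,16,cv); (20,14,cv); (20,15,cv); (20,16,cv)
step 2: rule r1; match: 0->12, 1->0, 2->3, 3->9; deleted nodes 12; deleted edges (12,0,cv); (12,3,cv); (12,9,cv); added nodes 21, 22, 23, 24, 25, 26, 27; added edges (24,0,cv); (24,21,cv); (24,23,cv); (25,3,cv); (25,21,cv); (25,22,cv); (26,9,cv); (26,22,cv); (26,23,cv); (27,21,cv); (27,22,cv); (27,23,cv); result: nodes: 0:V, 1:V, 3:V, 4:V, 7:V, 9:V, 13:T, 14:V, 15:V, 16:V, 17:T, 18:T, 19:T, 20:T, 21:V, 22:V, 23:V, 24:T, 25:T, 26:T, 27:T edges: (13,0,cv); (13,7,cv); (13,9,cv); (17,0,cv); (17,14,cv); (17,16,cv); (18,1,cv); (18,14,cv); (18,15,cv); (19,4,cv); (19,15,cv); (19,16,cv); (20,14,cv); (20,15,cv); (20,16,cv); (24,0,cv); (24,21,cv); (24,23,cv); (25,3,cv); (25,21,cv); (25,22,cv); (26,9,cv); (26,22,cv); (26,23,cv); (27,21,cv); (27,22,cv); (27,23,cv)
final:
nodes: 0:V, 1:V, 3:V, 4:V, 7:V, 9:V, 13:T, 14:V, 15:V, 16:V, 17:T, 18:T, 19:T, 20:T, 21:V, 22:V, 23:V, 24:T, 25:T, 26:T, 27:T
edges: (13,0,cv); (13,7,cv); (13,9,cv); (17,0,cv); (17,14,cv); (17,16,cv); (18,1,cv); (18,14,cv); (18,15,cv); (19,4,cv); (19,15,cv); (19,16,cv); (20,14,cv); (20,15,cv); (20,16,cv); (24,0,cv); (24,21,cv); (24,23,cv); (25,3,cv); (25,21,cv); (25,22,cv); (26,9,cv); (26,22,cv); (26,23,cv); (27,21,cv); (27,22,cv); (27,23,cv)
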